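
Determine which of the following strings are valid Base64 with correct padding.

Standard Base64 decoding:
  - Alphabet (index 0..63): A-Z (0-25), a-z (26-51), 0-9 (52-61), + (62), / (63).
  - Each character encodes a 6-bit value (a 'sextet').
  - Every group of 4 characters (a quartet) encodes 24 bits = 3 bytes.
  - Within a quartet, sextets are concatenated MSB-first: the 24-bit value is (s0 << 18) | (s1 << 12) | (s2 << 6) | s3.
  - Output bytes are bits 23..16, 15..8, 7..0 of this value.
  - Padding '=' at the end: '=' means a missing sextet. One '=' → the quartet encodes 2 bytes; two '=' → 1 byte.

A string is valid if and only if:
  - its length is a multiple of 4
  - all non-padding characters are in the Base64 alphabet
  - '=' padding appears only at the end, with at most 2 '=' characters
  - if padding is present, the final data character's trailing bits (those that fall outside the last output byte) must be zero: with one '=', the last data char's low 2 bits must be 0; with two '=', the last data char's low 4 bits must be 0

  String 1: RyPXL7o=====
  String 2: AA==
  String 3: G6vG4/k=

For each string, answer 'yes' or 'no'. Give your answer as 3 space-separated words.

String 1: 'RyPXL7o=====' → invalid (5 pad chars (max 2))
String 2: 'AA==' → valid
String 3: 'G6vG4/k=' → valid

Answer: no yes yes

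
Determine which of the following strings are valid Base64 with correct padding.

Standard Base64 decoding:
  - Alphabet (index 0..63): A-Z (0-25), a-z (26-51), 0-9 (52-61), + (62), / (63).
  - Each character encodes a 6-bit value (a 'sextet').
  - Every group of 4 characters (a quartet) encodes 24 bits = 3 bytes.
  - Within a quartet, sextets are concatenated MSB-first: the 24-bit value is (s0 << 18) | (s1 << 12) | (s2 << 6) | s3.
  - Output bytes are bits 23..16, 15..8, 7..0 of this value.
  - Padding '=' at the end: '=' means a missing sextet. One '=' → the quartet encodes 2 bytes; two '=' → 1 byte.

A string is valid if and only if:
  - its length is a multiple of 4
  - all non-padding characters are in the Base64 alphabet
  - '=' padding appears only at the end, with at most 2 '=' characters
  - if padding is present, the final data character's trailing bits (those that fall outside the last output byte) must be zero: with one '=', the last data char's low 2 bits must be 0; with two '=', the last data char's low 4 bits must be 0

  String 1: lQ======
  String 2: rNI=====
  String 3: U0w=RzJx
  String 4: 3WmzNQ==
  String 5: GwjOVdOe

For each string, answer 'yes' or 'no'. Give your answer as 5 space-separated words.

String 1: 'lQ======' → invalid (6 pad chars (max 2))
String 2: 'rNI=====' → invalid (5 pad chars (max 2))
String 3: 'U0w=RzJx' → invalid (bad char(s): ['=']; '=' in middle)
String 4: '3WmzNQ==' → valid
String 5: 'GwjOVdOe' → valid

Answer: no no no yes yes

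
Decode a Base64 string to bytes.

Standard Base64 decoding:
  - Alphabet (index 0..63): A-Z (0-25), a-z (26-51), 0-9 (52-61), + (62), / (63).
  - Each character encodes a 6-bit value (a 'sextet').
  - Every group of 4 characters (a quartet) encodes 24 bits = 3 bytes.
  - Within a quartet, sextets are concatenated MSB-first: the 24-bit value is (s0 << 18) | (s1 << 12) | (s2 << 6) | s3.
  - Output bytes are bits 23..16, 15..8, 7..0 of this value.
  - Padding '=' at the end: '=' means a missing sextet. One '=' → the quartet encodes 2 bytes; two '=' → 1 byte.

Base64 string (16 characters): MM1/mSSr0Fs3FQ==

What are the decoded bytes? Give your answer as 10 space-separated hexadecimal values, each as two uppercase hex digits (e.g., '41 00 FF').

After char 0 ('M'=12): chars_in_quartet=1 acc=0xC bytes_emitted=0
After char 1 ('M'=12): chars_in_quartet=2 acc=0x30C bytes_emitted=0
After char 2 ('1'=53): chars_in_quartet=3 acc=0xC335 bytes_emitted=0
After char 3 ('/'=63): chars_in_quartet=4 acc=0x30CD7F -> emit 30 CD 7F, reset; bytes_emitted=3
After char 4 ('m'=38): chars_in_quartet=1 acc=0x26 bytes_emitted=3
After char 5 ('S'=18): chars_in_quartet=2 acc=0x992 bytes_emitted=3
After char 6 ('S'=18): chars_in_quartet=3 acc=0x26492 bytes_emitted=3
After char 7 ('r'=43): chars_in_quartet=4 acc=0x9924AB -> emit 99 24 AB, reset; bytes_emitted=6
After char 8 ('0'=52): chars_in_quartet=1 acc=0x34 bytes_emitted=6
After char 9 ('F'=5): chars_in_quartet=2 acc=0xD05 bytes_emitted=6
After char 10 ('s'=44): chars_in_quartet=3 acc=0x3416C bytes_emitted=6
After char 11 ('3'=55): chars_in_quartet=4 acc=0xD05B37 -> emit D0 5B 37, reset; bytes_emitted=9
After char 12 ('F'=5): chars_in_quartet=1 acc=0x5 bytes_emitted=9
After char 13 ('Q'=16): chars_in_quartet=2 acc=0x150 bytes_emitted=9
Padding '==': partial quartet acc=0x150 -> emit 15; bytes_emitted=10

Answer: 30 CD 7F 99 24 AB D0 5B 37 15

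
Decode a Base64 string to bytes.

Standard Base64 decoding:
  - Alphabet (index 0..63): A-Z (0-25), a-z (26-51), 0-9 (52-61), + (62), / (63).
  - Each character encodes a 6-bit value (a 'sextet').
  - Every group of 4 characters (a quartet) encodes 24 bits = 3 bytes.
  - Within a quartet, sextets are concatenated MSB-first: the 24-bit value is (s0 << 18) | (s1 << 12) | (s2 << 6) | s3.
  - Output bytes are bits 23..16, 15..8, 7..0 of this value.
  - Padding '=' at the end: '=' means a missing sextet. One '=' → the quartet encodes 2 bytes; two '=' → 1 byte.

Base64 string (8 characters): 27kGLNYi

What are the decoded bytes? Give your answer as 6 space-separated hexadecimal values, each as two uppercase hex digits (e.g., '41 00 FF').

After char 0 ('2'=54): chars_in_quartet=1 acc=0x36 bytes_emitted=0
After char 1 ('7'=59): chars_in_quartet=2 acc=0xDBB bytes_emitted=0
After char 2 ('k'=36): chars_in_quartet=3 acc=0x36EE4 bytes_emitted=0
After char 3 ('G'=6): chars_in_quartet=4 acc=0xDBB906 -> emit DB B9 06, reset; bytes_emitted=3
After char 4 ('L'=11): chars_in_quartet=1 acc=0xB bytes_emitted=3
After char 5 ('N'=13): chars_in_quartet=2 acc=0x2CD bytes_emitted=3
After char 6 ('Y'=24): chars_in_quartet=3 acc=0xB358 bytes_emitted=3
After char 7 ('i'=34): chars_in_quartet=4 acc=0x2CD622 -> emit 2C D6 22, reset; bytes_emitted=6

Answer: DB B9 06 2C D6 22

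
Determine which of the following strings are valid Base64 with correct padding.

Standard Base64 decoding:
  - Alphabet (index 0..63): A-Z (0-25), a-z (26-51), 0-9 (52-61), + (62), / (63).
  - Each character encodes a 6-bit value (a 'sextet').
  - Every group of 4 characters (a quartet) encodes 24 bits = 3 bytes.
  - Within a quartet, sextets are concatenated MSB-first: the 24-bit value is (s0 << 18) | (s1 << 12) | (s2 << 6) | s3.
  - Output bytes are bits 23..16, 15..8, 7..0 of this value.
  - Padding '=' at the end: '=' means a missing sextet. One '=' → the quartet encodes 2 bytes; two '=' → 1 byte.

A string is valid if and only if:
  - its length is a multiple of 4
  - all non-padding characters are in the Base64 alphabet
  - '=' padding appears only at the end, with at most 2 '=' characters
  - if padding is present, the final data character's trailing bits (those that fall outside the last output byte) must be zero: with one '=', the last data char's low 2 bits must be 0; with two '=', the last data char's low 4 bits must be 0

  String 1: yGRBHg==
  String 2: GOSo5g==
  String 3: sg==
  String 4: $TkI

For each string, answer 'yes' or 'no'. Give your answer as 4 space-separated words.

Answer: yes yes yes no

Derivation:
String 1: 'yGRBHg==' → valid
String 2: 'GOSo5g==' → valid
String 3: 'sg==' → valid
String 4: '$TkI' → invalid (bad char(s): ['$'])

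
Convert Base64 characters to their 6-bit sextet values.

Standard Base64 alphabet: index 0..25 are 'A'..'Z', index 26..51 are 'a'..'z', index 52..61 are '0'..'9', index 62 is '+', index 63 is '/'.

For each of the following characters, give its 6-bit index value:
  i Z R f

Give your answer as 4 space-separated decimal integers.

Answer: 34 25 17 31

Derivation:
'i': a..z range, 26 + ord('i') − ord('a') = 34
'Z': A..Z range, ord('Z') − ord('A') = 25
'R': A..Z range, ord('R') − ord('A') = 17
'f': a..z range, 26 + ord('f') − ord('a') = 31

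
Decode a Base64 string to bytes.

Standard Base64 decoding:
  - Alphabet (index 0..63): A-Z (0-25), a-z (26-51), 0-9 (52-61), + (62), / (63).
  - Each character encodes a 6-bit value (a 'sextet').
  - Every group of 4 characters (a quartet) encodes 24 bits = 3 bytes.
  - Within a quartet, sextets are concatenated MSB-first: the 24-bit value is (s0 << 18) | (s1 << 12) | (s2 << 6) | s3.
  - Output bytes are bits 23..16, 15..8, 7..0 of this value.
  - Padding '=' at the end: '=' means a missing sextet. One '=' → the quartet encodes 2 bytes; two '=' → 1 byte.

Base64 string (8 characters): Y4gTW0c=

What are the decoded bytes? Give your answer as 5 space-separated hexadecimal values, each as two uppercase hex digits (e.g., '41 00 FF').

Answer: 63 88 13 5B 47

Derivation:
After char 0 ('Y'=24): chars_in_quartet=1 acc=0x18 bytes_emitted=0
After char 1 ('4'=56): chars_in_quartet=2 acc=0x638 bytes_emitted=0
After char 2 ('g'=32): chars_in_quartet=3 acc=0x18E20 bytes_emitted=0
After char 3 ('T'=19): chars_in_quartet=4 acc=0x638813 -> emit 63 88 13, reset; bytes_emitted=3
After char 4 ('W'=22): chars_in_quartet=1 acc=0x16 bytes_emitted=3
After char 5 ('0'=52): chars_in_quartet=2 acc=0x5B4 bytes_emitted=3
After char 6 ('c'=28): chars_in_quartet=3 acc=0x16D1C bytes_emitted=3
Padding '=': partial quartet acc=0x16D1C -> emit 5B 47; bytes_emitted=5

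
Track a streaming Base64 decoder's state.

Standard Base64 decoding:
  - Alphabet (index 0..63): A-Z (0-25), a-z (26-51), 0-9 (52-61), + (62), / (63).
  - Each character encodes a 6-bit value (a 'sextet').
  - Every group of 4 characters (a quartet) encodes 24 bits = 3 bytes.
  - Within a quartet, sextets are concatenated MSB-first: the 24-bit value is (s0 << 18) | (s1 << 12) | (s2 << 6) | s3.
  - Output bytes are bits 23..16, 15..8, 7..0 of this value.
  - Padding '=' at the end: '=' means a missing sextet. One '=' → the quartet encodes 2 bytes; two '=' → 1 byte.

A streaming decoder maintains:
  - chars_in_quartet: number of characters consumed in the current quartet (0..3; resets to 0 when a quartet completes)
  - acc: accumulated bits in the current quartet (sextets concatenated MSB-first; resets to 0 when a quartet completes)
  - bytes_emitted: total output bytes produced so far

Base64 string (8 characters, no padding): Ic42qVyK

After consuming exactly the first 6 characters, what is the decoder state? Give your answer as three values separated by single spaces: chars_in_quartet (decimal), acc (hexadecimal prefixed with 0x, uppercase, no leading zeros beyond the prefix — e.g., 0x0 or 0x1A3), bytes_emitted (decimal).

Answer: 2 0xA95 3

Derivation:
After char 0 ('I'=8): chars_in_quartet=1 acc=0x8 bytes_emitted=0
After char 1 ('c'=28): chars_in_quartet=2 acc=0x21C bytes_emitted=0
After char 2 ('4'=56): chars_in_quartet=3 acc=0x8738 bytes_emitted=0
After char 3 ('2'=54): chars_in_quartet=4 acc=0x21CE36 -> emit 21 CE 36, reset; bytes_emitted=3
After char 4 ('q'=42): chars_in_quartet=1 acc=0x2A bytes_emitted=3
After char 5 ('V'=21): chars_in_quartet=2 acc=0xA95 bytes_emitted=3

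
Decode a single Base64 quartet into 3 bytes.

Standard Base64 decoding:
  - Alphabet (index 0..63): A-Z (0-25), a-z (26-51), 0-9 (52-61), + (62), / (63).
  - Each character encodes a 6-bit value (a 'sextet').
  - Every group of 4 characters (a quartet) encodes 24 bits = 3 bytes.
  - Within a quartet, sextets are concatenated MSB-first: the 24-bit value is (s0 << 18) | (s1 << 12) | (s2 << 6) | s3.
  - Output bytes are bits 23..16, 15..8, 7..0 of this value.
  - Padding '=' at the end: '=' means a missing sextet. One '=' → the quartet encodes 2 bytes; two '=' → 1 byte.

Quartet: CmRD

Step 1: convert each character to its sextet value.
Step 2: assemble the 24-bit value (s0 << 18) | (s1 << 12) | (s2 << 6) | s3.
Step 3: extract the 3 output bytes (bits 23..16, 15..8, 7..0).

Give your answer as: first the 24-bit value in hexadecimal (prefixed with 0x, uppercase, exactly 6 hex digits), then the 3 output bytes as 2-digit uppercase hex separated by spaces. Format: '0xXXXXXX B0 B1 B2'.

Sextets: C=2, m=38, R=17, D=3
24-bit: (2<<18) | (38<<12) | (17<<6) | 3
      = 0x080000 | 0x026000 | 0x000440 | 0x000003
      = 0x0A6443
Bytes: (v>>16)&0xFF=0A, (v>>8)&0xFF=64, v&0xFF=43

Answer: 0x0A6443 0A 64 43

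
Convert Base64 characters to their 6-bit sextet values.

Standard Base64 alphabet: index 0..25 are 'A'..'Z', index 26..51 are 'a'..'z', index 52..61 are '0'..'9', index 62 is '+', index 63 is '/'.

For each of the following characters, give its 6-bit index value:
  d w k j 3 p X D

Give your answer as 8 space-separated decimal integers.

'd': a..z range, 26 + ord('d') − ord('a') = 29
'w': a..z range, 26 + ord('w') − ord('a') = 48
'k': a..z range, 26 + ord('k') − ord('a') = 36
'j': a..z range, 26 + ord('j') − ord('a') = 35
'3': 0..9 range, 52 + ord('3') − ord('0') = 55
'p': a..z range, 26 + ord('p') − ord('a') = 41
'X': A..Z range, ord('X') − ord('A') = 23
'D': A..Z range, ord('D') − ord('A') = 3

Answer: 29 48 36 35 55 41 23 3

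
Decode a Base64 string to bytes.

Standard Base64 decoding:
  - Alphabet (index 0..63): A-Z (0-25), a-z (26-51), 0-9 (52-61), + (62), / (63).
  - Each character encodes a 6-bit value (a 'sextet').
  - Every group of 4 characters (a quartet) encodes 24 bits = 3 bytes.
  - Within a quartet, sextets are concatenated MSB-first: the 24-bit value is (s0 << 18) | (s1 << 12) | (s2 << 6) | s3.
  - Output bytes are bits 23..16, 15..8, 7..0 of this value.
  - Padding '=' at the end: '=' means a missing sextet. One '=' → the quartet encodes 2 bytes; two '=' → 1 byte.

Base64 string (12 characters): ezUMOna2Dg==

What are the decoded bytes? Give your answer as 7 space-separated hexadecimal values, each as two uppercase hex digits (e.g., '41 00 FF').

After char 0 ('e'=30): chars_in_quartet=1 acc=0x1E bytes_emitted=0
After char 1 ('z'=51): chars_in_quartet=2 acc=0x7B3 bytes_emitted=0
After char 2 ('U'=20): chars_in_quartet=3 acc=0x1ECD4 bytes_emitted=0
After char 3 ('M'=12): chars_in_quartet=4 acc=0x7B350C -> emit 7B 35 0C, reset; bytes_emitted=3
After char 4 ('O'=14): chars_in_quartet=1 acc=0xE bytes_emitted=3
After char 5 ('n'=39): chars_in_quartet=2 acc=0x3A7 bytes_emitted=3
After char 6 ('a'=26): chars_in_quartet=3 acc=0xE9DA bytes_emitted=3
After char 7 ('2'=54): chars_in_quartet=4 acc=0x3A76B6 -> emit 3A 76 B6, reset; bytes_emitted=6
After char 8 ('D'=3): chars_in_quartet=1 acc=0x3 bytes_emitted=6
After char 9 ('g'=32): chars_in_quartet=2 acc=0xE0 bytes_emitted=6
Padding '==': partial quartet acc=0xE0 -> emit 0E; bytes_emitted=7

Answer: 7B 35 0C 3A 76 B6 0E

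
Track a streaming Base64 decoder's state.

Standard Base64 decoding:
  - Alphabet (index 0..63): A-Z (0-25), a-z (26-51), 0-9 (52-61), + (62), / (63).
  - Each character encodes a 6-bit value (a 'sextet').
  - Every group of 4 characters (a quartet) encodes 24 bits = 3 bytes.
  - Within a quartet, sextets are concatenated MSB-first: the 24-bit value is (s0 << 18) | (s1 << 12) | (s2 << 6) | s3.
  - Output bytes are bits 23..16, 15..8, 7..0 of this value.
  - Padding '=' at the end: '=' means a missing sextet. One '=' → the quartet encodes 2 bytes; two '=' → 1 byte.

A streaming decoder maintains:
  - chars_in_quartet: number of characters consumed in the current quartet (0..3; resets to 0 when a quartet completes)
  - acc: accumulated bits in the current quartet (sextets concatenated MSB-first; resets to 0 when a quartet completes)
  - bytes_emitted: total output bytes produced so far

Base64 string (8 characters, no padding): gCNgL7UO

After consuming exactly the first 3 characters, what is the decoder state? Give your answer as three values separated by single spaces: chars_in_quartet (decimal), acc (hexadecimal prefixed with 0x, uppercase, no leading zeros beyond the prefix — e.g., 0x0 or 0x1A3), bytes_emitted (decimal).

After char 0 ('g'=32): chars_in_quartet=1 acc=0x20 bytes_emitted=0
After char 1 ('C'=2): chars_in_quartet=2 acc=0x802 bytes_emitted=0
After char 2 ('N'=13): chars_in_quartet=3 acc=0x2008D bytes_emitted=0

Answer: 3 0x2008D 0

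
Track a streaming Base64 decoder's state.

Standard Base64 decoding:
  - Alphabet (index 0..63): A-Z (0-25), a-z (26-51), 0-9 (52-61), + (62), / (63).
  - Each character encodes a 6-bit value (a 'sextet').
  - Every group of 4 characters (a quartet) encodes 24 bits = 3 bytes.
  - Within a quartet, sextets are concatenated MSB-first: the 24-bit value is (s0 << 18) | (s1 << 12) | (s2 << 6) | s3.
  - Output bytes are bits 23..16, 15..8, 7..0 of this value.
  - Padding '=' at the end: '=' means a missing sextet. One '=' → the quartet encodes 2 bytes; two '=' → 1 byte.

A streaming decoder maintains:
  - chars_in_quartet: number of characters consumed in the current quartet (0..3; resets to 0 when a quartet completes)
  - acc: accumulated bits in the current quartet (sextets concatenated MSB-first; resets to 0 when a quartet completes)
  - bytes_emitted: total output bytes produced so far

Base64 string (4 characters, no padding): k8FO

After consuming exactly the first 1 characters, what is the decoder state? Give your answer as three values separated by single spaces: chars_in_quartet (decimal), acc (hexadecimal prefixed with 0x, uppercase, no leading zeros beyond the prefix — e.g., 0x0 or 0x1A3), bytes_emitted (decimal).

After char 0 ('k'=36): chars_in_quartet=1 acc=0x24 bytes_emitted=0

Answer: 1 0x24 0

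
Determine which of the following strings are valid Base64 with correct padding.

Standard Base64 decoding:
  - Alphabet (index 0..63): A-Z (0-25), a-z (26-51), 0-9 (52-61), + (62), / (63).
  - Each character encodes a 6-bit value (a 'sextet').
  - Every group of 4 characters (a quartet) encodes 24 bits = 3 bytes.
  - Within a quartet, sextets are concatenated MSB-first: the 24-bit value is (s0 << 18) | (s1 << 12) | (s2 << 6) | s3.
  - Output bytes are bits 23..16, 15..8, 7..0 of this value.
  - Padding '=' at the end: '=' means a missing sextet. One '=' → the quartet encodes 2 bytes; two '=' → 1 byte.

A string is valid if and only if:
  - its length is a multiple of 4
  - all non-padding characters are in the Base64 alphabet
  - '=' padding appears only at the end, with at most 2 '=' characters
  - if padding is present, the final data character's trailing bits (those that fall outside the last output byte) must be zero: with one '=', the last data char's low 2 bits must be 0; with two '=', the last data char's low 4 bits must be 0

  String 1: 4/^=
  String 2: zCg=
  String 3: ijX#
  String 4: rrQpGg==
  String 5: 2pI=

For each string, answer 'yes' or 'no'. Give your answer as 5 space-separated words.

Answer: no yes no yes yes

Derivation:
String 1: '4/^=' → invalid (bad char(s): ['^'])
String 2: 'zCg=' → valid
String 3: 'ijX#' → invalid (bad char(s): ['#'])
String 4: 'rrQpGg==' → valid
String 5: '2pI=' → valid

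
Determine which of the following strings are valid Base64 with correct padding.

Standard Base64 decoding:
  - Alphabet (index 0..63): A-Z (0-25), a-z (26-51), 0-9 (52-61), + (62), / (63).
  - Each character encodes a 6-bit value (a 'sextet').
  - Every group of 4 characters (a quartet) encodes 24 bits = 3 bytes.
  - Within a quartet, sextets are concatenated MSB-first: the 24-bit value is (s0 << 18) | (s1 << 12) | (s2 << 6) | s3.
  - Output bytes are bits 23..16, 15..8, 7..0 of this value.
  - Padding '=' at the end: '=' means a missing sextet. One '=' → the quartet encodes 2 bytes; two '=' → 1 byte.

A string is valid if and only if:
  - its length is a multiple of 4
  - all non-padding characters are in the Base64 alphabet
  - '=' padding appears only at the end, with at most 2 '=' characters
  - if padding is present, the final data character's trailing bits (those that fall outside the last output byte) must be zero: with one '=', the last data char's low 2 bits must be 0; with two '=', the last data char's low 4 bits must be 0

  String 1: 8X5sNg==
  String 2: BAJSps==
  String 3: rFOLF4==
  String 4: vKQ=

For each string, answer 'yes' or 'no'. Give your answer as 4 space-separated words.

Answer: yes no no yes

Derivation:
String 1: '8X5sNg==' → valid
String 2: 'BAJSps==' → invalid (bad trailing bits)
String 3: 'rFOLF4==' → invalid (bad trailing bits)
String 4: 'vKQ=' → valid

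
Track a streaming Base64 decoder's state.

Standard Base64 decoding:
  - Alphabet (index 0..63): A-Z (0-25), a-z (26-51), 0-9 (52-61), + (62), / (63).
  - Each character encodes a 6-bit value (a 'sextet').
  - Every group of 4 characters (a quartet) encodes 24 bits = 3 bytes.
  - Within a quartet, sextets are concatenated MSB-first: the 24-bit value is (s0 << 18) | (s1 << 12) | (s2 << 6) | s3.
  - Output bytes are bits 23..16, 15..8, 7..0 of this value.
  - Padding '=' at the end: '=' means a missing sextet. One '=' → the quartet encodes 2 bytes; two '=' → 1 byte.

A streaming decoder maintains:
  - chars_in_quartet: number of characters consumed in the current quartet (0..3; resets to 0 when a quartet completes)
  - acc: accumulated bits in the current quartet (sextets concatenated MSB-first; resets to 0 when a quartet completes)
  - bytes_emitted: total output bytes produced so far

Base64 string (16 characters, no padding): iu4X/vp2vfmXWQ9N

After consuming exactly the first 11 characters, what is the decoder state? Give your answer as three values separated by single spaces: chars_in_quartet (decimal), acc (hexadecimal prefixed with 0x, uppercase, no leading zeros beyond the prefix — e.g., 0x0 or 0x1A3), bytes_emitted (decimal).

After char 0 ('i'=34): chars_in_quartet=1 acc=0x22 bytes_emitted=0
After char 1 ('u'=46): chars_in_quartet=2 acc=0x8AE bytes_emitted=0
After char 2 ('4'=56): chars_in_quartet=3 acc=0x22BB8 bytes_emitted=0
After char 3 ('X'=23): chars_in_quartet=4 acc=0x8AEE17 -> emit 8A EE 17, reset; bytes_emitted=3
After char 4 ('/'=63): chars_in_quartet=1 acc=0x3F bytes_emitted=3
After char 5 ('v'=47): chars_in_quartet=2 acc=0xFEF bytes_emitted=3
After char 6 ('p'=41): chars_in_quartet=3 acc=0x3FBE9 bytes_emitted=3
After char 7 ('2'=54): chars_in_quartet=4 acc=0xFEFA76 -> emit FE FA 76, reset; bytes_emitted=6
After char 8 ('v'=47): chars_in_quartet=1 acc=0x2F bytes_emitted=6
After char 9 ('f'=31): chars_in_quartet=2 acc=0xBDF bytes_emitted=6
After char 10 ('m'=38): chars_in_quartet=3 acc=0x2F7E6 bytes_emitted=6

Answer: 3 0x2F7E6 6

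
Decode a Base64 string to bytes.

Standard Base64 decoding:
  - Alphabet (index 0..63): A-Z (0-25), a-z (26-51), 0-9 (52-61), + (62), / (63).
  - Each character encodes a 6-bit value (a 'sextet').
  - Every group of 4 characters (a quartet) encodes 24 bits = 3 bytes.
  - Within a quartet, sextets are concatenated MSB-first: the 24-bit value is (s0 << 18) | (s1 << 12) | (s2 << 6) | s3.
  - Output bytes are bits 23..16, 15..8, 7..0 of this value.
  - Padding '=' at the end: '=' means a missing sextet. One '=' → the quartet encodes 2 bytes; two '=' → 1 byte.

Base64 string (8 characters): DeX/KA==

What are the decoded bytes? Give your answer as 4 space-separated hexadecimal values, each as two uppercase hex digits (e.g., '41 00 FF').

After char 0 ('D'=3): chars_in_quartet=1 acc=0x3 bytes_emitted=0
After char 1 ('e'=30): chars_in_quartet=2 acc=0xDE bytes_emitted=0
After char 2 ('X'=23): chars_in_quartet=3 acc=0x3797 bytes_emitted=0
After char 3 ('/'=63): chars_in_quartet=4 acc=0xDE5FF -> emit 0D E5 FF, reset; bytes_emitted=3
After char 4 ('K'=10): chars_in_quartet=1 acc=0xA bytes_emitted=3
After char 5 ('A'=0): chars_in_quartet=2 acc=0x280 bytes_emitted=3
Padding '==': partial quartet acc=0x280 -> emit 28; bytes_emitted=4

Answer: 0D E5 FF 28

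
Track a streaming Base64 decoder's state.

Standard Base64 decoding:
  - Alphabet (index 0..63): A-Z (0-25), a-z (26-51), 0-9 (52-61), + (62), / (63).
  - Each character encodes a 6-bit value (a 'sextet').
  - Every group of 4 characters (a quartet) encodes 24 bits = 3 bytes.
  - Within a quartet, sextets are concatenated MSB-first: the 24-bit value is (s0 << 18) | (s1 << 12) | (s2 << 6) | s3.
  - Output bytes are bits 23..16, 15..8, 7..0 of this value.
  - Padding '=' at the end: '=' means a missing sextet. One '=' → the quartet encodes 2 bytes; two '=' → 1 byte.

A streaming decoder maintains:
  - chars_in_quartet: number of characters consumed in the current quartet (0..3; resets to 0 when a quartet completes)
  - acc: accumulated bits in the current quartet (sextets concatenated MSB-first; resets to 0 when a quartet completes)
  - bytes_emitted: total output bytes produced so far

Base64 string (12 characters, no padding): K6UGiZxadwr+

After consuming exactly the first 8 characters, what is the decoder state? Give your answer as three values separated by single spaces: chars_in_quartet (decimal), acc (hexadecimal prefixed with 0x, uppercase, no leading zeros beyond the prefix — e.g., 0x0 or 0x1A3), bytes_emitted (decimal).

Answer: 0 0x0 6

Derivation:
After char 0 ('K'=10): chars_in_quartet=1 acc=0xA bytes_emitted=0
After char 1 ('6'=58): chars_in_quartet=2 acc=0x2BA bytes_emitted=0
After char 2 ('U'=20): chars_in_quartet=3 acc=0xAE94 bytes_emitted=0
After char 3 ('G'=6): chars_in_quartet=4 acc=0x2BA506 -> emit 2B A5 06, reset; bytes_emitted=3
After char 4 ('i'=34): chars_in_quartet=1 acc=0x22 bytes_emitted=3
After char 5 ('Z'=25): chars_in_quartet=2 acc=0x899 bytes_emitted=3
After char 6 ('x'=49): chars_in_quartet=3 acc=0x22671 bytes_emitted=3
After char 7 ('a'=26): chars_in_quartet=4 acc=0x899C5A -> emit 89 9C 5A, reset; bytes_emitted=6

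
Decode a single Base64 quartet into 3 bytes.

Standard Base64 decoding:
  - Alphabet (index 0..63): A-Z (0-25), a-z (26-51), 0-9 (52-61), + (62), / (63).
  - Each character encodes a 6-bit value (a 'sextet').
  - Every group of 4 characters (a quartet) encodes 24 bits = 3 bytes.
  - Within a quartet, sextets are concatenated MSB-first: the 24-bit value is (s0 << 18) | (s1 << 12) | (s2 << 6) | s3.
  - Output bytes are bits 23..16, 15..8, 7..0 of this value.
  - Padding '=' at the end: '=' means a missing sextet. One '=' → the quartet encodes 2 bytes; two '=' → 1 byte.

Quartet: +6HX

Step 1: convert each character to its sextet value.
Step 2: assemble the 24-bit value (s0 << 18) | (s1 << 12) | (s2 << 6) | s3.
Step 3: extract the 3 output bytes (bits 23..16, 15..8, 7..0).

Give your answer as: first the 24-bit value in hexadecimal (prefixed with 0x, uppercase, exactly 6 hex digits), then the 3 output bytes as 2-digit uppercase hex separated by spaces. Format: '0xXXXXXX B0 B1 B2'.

Sextets: +=62, 6=58, H=7, X=23
24-bit: (62<<18) | (58<<12) | (7<<6) | 23
      = 0xF80000 | 0x03A000 | 0x0001C0 | 0x000017
      = 0xFBA1D7
Bytes: (v>>16)&0xFF=FB, (v>>8)&0xFF=A1, v&0xFF=D7

Answer: 0xFBA1D7 FB A1 D7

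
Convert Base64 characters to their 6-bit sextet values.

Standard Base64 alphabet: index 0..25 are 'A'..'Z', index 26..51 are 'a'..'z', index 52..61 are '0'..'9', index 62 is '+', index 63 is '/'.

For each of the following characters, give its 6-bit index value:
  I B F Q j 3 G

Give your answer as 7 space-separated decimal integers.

Answer: 8 1 5 16 35 55 6

Derivation:
'I': A..Z range, ord('I') − ord('A') = 8
'B': A..Z range, ord('B') − ord('A') = 1
'F': A..Z range, ord('F') − ord('A') = 5
'Q': A..Z range, ord('Q') − ord('A') = 16
'j': a..z range, 26 + ord('j') − ord('a') = 35
'3': 0..9 range, 52 + ord('3') − ord('0') = 55
'G': A..Z range, ord('G') − ord('A') = 6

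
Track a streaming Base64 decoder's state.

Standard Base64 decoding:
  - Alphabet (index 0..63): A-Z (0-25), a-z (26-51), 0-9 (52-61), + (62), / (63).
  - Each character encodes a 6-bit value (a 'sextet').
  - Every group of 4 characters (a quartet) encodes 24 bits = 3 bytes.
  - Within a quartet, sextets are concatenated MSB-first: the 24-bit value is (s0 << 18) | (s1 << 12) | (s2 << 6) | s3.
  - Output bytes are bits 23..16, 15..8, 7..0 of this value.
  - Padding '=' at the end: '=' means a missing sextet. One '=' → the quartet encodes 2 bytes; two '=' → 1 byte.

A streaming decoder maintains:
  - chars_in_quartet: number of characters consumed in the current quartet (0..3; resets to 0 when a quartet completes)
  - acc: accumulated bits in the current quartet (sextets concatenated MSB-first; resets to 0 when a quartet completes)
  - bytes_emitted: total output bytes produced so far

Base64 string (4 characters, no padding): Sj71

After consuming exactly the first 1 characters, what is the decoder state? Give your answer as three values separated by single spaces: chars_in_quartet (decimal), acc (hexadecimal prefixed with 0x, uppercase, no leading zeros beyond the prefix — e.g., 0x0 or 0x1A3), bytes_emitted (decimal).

Answer: 1 0x12 0

Derivation:
After char 0 ('S'=18): chars_in_quartet=1 acc=0x12 bytes_emitted=0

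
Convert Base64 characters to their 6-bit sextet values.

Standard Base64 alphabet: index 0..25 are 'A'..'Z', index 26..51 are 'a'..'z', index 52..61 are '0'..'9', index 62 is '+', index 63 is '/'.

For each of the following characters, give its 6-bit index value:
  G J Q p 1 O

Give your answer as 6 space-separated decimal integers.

'G': A..Z range, ord('G') − ord('A') = 6
'J': A..Z range, ord('J') − ord('A') = 9
'Q': A..Z range, ord('Q') − ord('A') = 16
'p': a..z range, 26 + ord('p') − ord('a') = 41
'1': 0..9 range, 52 + ord('1') − ord('0') = 53
'O': A..Z range, ord('O') − ord('A') = 14

Answer: 6 9 16 41 53 14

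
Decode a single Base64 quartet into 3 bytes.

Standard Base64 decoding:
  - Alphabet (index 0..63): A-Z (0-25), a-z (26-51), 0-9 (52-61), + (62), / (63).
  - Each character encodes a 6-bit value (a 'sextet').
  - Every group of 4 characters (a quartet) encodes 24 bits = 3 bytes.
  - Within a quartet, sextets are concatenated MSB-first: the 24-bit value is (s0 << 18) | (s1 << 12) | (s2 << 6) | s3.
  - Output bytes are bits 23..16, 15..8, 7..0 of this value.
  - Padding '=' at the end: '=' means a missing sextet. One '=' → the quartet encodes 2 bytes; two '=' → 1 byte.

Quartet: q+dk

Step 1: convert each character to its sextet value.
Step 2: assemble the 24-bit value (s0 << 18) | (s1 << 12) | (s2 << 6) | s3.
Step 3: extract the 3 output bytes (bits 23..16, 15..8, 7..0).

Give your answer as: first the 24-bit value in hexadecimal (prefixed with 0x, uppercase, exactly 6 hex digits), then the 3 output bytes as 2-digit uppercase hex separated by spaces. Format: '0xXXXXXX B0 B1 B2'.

Answer: 0xABE764 AB E7 64

Derivation:
Sextets: q=42, +=62, d=29, k=36
24-bit: (42<<18) | (62<<12) | (29<<6) | 36
      = 0xA80000 | 0x03E000 | 0x000740 | 0x000024
      = 0xABE764
Bytes: (v>>16)&0xFF=AB, (v>>8)&0xFF=E7, v&0xFF=64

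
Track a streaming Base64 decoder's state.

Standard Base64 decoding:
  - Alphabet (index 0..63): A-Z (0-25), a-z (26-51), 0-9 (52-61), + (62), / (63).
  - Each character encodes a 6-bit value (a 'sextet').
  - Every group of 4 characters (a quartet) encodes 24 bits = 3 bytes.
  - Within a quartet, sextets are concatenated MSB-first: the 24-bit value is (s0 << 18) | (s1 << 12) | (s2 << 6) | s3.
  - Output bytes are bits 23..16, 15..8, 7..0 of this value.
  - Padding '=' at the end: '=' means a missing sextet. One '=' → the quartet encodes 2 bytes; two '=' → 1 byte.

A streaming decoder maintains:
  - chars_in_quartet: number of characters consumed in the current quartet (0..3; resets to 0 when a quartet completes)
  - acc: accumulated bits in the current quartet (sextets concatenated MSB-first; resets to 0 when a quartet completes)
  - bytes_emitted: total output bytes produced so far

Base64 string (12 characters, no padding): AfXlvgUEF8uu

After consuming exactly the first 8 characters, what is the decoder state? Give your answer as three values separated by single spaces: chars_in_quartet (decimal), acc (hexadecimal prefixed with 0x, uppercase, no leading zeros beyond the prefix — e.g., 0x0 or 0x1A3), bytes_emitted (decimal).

After char 0 ('A'=0): chars_in_quartet=1 acc=0x0 bytes_emitted=0
After char 1 ('f'=31): chars_in_quartet=2 acc=0x1F bytes_emitted=0
After char 2 ('X'=23): chars_in_quartet=3 acc=0x7D7 bytes_emitted=0
After char 3 ('l'=37): chars_in_quartet=4 acc=0x1F5E5 -> emit 01 F5 E5, reset; bytes_emitted=3
After char 4 ('v'=47): chars_in_quartet=1 acc=0x2F bytes_emitted=3
After char 5 ('g'=32): chars_in_quartet=2 acc=0xBE0 bytes_emitted=3
After char 6 ('U'=20): chars_in_quartet=3 acc=0x2F814 bytes_emitted=3
After char 7 ('E'=4): chars_in_quartet=4 acc=0xBE0504 -> emit BE 05 04, reset; bytes_emitted=6

Answer: 0 0x0 6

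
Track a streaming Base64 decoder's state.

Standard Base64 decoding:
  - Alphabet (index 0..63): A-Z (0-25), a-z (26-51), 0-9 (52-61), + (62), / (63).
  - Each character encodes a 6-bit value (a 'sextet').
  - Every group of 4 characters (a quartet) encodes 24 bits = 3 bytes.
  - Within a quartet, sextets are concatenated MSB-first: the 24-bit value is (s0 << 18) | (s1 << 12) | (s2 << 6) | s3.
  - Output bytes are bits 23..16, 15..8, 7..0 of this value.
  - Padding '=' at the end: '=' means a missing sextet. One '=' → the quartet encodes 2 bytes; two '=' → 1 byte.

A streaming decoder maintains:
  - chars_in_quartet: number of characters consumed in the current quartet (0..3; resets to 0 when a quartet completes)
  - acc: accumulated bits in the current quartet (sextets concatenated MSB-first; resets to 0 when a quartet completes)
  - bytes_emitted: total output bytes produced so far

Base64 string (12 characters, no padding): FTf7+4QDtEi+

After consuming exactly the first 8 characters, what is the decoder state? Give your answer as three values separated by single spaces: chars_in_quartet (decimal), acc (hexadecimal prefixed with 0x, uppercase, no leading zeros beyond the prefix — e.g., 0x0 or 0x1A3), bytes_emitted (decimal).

After char 0 ('F'=5): chars_in_quartet=1 acc=0x5 bytes_emitted=0
After char 1 ('T'=19): chars_in_quartet=2 acc=0x153 bytes_emitted=0
After char 2 ('f'=31): chars_in_quartet=3 acc=0x54DF bytes_emitted=0
After char 3 ('7'=59): chars_in_quartet=4 acc=0x1537FB -> emit 15 37 FB, reset; bytes_emitted=3
After char 4 ('+'=62): chars_in_quartet=1 acc=0x3E bytes_emitted=3
After char 5 ('4'=56): chars_in_quartet=2 acc=0xFB8 bytes_emitted=3
After char 6 ('Q'=16): chars_in_quartet=3 acc=0x3EE10 bytes_emitted=3
After char 7 ('D'=3): chars_in_quartet=4 acc=0xFB8403 -> emit FB 84 03, reset; bytes_emitted=6

Answer: 0 0x0 6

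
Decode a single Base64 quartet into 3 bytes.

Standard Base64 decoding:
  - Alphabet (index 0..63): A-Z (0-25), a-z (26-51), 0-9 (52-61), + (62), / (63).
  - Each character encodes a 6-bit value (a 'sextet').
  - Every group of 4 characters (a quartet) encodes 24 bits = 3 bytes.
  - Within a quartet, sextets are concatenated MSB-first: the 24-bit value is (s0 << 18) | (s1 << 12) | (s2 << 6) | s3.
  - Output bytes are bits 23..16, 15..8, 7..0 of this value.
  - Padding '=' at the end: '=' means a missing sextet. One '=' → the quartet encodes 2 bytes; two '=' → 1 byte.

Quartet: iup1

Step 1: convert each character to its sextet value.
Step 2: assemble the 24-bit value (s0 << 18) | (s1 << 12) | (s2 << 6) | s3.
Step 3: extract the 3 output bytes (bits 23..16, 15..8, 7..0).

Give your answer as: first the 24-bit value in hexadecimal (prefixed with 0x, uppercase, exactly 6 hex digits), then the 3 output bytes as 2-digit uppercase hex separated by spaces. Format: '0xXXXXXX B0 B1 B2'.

Answer: 0x8AEA75 8A EA 75

Derivation:
Sextets: i=34, u=46, p=41, 1=53
24-bit: (34<<18) | (46<<12) | (41<<6) | 53
      = 0x880000 | 0x02E000 | 0x000A40 | 0x000035
      = 0x8AEA75
Bytes: (v>>16)&0xFF=8A, (v>>8)&0xFF=EA, v&0xFF=75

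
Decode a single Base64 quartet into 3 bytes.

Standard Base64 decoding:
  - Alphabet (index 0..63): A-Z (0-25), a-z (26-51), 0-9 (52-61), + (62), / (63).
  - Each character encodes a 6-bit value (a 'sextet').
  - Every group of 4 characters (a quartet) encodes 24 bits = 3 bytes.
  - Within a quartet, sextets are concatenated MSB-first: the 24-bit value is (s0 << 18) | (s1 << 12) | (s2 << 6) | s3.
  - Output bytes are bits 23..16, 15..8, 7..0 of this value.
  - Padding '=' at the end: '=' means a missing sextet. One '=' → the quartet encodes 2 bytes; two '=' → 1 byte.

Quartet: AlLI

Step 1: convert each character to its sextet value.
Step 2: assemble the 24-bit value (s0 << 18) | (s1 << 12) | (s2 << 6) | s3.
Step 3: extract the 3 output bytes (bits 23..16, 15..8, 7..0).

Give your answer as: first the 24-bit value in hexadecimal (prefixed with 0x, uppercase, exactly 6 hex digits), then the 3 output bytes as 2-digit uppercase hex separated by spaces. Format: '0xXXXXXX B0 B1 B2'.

Answer: 0x0252C8 02 52 C8

Derivation:
Sextets: A=0, l=37, L=11, I=8
24-bit: (0<<18) | (37<<12) | (11<<6) | 8
      = 0x000000 | 0x025000 | 0x0002C0 | 0x000008
      = 0x0252C8
Bytes: (v>>16)&0xFF=02, (v>>8)&0xFF=52, v&0xFF=C8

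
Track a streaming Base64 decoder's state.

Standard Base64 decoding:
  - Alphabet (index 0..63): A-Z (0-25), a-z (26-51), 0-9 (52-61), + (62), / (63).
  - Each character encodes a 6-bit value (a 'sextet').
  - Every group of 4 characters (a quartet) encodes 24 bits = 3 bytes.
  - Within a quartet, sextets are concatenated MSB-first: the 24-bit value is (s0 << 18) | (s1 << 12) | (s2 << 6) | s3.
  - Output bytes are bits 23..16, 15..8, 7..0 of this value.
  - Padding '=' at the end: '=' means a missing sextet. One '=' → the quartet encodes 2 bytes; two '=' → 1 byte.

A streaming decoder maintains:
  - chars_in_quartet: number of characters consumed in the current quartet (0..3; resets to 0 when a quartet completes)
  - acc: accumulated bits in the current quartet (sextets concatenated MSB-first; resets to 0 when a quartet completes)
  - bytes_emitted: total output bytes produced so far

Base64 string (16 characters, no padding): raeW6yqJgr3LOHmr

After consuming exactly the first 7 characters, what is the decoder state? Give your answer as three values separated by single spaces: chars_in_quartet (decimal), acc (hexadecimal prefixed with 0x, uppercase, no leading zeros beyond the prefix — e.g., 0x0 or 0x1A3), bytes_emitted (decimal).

After char 0 ('r'=43): chars_in_quartet=1 acc=0x2B bytes_emitted=0
After char 1 ('a'=26): chars_in_quartet=2 acc=0xADA bytes_emitted=0
After char 2 ('e'=30): chars_in_quartet=3 acc=0x2B69E bytes_emitted=0
After char 3 ('W'=22): chars_in_quartet=4 acc=0xADA796 -> emit AD A7 96, reset; bytes_emitted=3
After char 4 ('6'=58): chars_in_quartet=1 acc=0x3A bytes_emitted=3
After char 5 ('y'=50): chars_in_quartet=2 acc=0xEB2 bytes_emitted=3
After char 6 ('q'=42): chars_in_quartet=3 acc=0x3ACAA bytes_emitted=3

Answer: 3 0x3ACAA 3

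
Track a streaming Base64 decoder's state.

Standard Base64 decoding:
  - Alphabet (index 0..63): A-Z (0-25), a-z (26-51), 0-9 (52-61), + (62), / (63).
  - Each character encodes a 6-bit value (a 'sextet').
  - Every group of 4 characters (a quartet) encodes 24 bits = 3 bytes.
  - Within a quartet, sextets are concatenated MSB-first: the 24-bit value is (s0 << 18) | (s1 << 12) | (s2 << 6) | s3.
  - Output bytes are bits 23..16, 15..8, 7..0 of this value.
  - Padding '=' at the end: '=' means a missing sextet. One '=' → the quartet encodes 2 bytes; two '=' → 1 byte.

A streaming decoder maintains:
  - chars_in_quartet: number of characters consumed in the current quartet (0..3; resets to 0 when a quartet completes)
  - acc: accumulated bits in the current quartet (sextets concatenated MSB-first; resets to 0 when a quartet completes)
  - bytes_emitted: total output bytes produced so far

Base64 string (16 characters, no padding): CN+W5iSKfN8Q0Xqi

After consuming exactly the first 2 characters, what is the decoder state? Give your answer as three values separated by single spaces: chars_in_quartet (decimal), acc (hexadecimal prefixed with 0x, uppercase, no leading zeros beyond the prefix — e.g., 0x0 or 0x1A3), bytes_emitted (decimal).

After char 0 ('C'=2): chars_in_quartet=1 acc=0x2 bytes_emitted=0
After char 1 ('N'=13): chars_in_quartet=2 acc=0x8D bytes_emitted=0

Answer: 2 0x8D 0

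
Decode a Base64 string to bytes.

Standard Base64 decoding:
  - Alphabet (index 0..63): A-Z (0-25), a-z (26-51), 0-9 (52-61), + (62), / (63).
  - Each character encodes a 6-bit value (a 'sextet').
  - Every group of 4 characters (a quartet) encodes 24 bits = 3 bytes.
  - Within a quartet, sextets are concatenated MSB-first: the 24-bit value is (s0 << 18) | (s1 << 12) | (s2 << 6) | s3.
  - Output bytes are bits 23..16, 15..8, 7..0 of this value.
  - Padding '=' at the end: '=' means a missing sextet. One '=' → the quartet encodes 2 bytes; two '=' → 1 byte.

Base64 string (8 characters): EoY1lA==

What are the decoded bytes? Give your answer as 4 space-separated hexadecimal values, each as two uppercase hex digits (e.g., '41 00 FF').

After char 0 ('E'=4): chars_in_quartet=1 acc=0x4 bytes_emitted=0
After char 1 ('o'=40): chars_in_quartet=2 acc=0x128 bytes_emitted=0
After char 2 ('Y'=24): chars_in_quartet=3 acc=0x4A18 bytes_emitted=0
After char 3 ('1'=53): chars_in_quartet=4 acc=0x128635 -> emit 12 86 35, reset; bytes_emitted=3
After char 4 ('l'=37): chars_in_quartet=1 acc=0x25 bytes_emitted=3
After char 5 ('A'=0): chars_in_quartet=2 acc=0x940 bytes_emitted=3
Padding '==': partial quartet acc=0x940 -> emit 94; bytes_emitted=4

Answer: 12 86 35 94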